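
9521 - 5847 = 3674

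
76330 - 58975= 17355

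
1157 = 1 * 1157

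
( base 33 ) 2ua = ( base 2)110001101010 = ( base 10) 3178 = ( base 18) 9ea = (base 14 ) 1230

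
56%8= 0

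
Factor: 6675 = 3^1*5^2 * 89^1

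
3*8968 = 26904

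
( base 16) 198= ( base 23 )HH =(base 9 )503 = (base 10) 408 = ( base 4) 12120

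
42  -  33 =9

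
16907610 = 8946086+7961524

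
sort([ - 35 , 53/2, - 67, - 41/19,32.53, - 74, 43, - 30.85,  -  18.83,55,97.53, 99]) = [ - 74, - 67, - 35, - 30.85,-18.83,  -  41/19, 53/2,  32.53,43,55,97.53, 99] 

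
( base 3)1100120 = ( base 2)1111011011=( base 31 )10q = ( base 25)1ec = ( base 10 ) 987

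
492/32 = 15 + 3/8 =15.38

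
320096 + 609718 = 929814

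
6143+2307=8450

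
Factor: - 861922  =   - 2^1*181^1*2381^1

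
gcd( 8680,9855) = 5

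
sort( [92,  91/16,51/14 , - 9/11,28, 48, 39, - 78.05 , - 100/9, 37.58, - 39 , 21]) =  [ - 78.05, - 39, - 100/9 , - 9/11 , 51/14,91/16, 21, 28, 37.58, 39,48, 92] 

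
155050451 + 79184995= 234235446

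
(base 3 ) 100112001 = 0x1B1C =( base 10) 6940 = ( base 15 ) 20CA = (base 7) 26143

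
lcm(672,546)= 8736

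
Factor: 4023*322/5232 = 2^( - 3)*3^2* 7^1*23^1*109^( - 1)*149^1= 215901/872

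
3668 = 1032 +2636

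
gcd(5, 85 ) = 5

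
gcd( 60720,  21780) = 660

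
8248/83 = 8248/83 = 99.37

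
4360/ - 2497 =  - 2 + 634/2497 = -  1.75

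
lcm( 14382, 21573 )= 43146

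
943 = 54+889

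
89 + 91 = 180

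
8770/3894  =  2  +  491/1947=2.25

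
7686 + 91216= 98902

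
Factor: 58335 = 3^1 * 5^1*3889^1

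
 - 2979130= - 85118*35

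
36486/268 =18243/134 = 136.14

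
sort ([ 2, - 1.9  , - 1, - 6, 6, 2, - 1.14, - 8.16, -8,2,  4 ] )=[ - 8.16, - 8 , - 6, - 1.9,-1.14 ,- 1,2,2,2, 4,6]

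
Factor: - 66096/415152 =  -3^2*17^1*31^( - 2 ) = -153/961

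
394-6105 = - 5711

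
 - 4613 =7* ( - 659) 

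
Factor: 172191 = 3^1*57397^1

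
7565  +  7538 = 15103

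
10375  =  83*125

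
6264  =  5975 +289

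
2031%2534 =2031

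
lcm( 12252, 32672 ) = 98016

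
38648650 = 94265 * 410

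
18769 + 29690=48459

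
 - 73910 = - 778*95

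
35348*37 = 1307876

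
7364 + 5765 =13129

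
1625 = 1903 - 278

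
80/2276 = 20/569 = 0.04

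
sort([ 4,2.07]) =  [2.07,4]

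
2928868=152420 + 2776448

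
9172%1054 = 740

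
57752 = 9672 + 48080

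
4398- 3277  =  1121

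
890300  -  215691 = 674609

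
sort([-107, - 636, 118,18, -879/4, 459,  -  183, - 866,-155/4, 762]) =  [-866,  -  636,-879/4,-183 , - 107, - 155/4,18,118 , 459, 762]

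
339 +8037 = 8376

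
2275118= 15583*146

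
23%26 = 23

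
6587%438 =17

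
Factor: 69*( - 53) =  - 3^1* 23^1*53^1 = -3657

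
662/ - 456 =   -  331/228 = - 1.45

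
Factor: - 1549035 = - 3^2*5^1*29^1*1187^1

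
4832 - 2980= 1852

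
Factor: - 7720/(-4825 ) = 2^3*5^(-1) = 8/5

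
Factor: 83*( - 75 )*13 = -3^1*5^2*13^1*83^1 = -80925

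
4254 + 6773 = 11027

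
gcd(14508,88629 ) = 93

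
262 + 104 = 366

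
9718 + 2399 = 12117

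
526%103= 11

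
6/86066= 3/43033 = 0.00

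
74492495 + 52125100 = 126617595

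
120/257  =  120/257 = 0.47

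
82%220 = 82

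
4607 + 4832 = 9439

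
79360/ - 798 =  - 100  +  220/399=   -  99.45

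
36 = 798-762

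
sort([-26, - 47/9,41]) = [  -  26, - 47/9,41 ]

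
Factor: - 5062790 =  - 2^1  *  5^1*59^1 * 8581^1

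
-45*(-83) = 3735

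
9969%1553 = 651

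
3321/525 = 6 + 57/175 = 6.33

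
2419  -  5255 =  - 2836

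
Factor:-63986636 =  - 2^2*7^1*2285237^1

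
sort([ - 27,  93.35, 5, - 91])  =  [ - 91,- 27,5,93.35]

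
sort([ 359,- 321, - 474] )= [ - 474, - 321, 359]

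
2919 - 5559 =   -  2640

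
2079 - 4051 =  - 1972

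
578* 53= 30634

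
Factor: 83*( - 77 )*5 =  - 31955 =-5^1*7^1* 11^1 * 83^1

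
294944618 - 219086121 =75858497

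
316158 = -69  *(- 4582)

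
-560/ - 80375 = 112/16075 = 0.01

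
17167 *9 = 154503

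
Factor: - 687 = - 3^1*229^1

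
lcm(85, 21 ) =1785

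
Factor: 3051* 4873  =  14867523 = 3^3*11^1*113^1*443^1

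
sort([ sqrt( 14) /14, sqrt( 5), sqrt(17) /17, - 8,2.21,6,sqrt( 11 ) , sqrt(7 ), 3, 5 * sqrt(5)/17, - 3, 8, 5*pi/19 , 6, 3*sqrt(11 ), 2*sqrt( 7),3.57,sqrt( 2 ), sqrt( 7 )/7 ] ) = [ - 8  , - 3, sqrt(17)/17, sqrt( 14 ) /14, sqrt( 7 ) /7,5*sqrt( 5 )/17, 5*pi/19, sqrt( 2 ),  2.21, sqrt( 5),  sqrt (7), 3, sqrt( 11 ), 3.57, 2*sqrt( 7 ),6, 6, 8, 3*sqrt(11)] 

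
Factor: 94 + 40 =2^1*67^1 = 134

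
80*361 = 28880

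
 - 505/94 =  - 505/94 = -  5.37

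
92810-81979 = 10831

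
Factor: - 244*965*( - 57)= 13421220=2^2*3^1*5^1*19^1*61^1*193^1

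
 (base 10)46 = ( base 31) 1F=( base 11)42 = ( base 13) 37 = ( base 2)101110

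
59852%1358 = 100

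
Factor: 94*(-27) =-2^1*3^3*47^1 = - 2538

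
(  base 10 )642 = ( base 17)23d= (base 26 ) oi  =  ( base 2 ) 1010000010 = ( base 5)10032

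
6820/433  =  6820/433 = 15.75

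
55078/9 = 6119 + 7/9 = 6119.78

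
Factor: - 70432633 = - 70432633^1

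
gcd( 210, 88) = 2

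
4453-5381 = - 928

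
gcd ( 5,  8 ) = 1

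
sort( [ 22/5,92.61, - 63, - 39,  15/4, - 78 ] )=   [-78,  -  63, - 39, 15/4,22/5,92.61 ] 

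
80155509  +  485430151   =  565585660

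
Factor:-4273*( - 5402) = 2^1*37^1*73^1*4273^1 = 23082746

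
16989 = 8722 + 8267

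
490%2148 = 490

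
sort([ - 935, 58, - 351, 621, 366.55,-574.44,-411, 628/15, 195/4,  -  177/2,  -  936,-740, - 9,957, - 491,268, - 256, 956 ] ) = [ - 936,-935, - 740, - 574.44, - 491, - 411, - 351, - 256 , - 177/2,-9, 628/15,  195/4, 58, 268, 366.55,621, 956 , 957]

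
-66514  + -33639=  -  100153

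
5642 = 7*806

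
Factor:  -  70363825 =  - 5^2 * 7^1 * 37^1 *10867^1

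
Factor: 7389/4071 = 2463/1357 = 3^1*23^( - 1) * 59^( - 1)*821^1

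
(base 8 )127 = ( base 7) 153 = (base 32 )2n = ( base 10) 87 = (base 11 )7A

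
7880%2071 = 1667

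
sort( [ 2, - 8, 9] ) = [ - 8,2,9 ]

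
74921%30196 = 14529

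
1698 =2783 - 1085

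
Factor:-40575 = -3^1 * 5^2*541^1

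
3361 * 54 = 181494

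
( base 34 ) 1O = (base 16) 3a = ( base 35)1n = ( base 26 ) 26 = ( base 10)58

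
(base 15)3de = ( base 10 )884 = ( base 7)2402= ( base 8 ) 1564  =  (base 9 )1182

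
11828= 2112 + 9716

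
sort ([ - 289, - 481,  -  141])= [ - 481, - 289,  -  141 ] 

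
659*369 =243171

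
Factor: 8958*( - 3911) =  - 2^1* 3^1*1493^1 * 3911^1 = - 35034738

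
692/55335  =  692/55335=0.01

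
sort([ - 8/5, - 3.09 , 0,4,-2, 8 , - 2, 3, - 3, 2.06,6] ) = [- 3.09, - 3, - 2, - 2, - 8/5, 0, 2.06,3,4, 6 , 8 ] 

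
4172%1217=521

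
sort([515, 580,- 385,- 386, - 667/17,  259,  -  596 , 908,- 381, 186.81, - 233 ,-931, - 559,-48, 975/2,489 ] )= [ - 931,-596, - 559,-386 , - 385, - 381, - 233, - 48, - 667/17, 186.81, 259,975/2, 489, 515, 580, 908] 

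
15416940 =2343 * 6580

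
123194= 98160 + 25034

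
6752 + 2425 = 9177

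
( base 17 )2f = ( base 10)49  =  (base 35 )1e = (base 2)110001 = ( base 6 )121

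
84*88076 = 7398384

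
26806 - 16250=10556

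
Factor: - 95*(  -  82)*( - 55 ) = -2^1*5^2*11^1*19^1*41^1= -428450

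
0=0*( - 33877 )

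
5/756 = 5/756 = 0.01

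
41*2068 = 84788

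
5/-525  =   -1/105  =  -0.01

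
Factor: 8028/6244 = 9/7= 3^2 * 7^ (  -  1)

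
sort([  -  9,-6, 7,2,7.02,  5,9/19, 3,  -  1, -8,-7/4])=[  -  9,  -  8,-6, - 7/4,  -  1, 9/19,2, 3,  5, 7,7.02]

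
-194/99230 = - 97/49615 = - 0.00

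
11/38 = 11/38 =0.29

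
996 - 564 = 432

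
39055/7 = 39055/7 = 5579.29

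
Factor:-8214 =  - 2^1  *  3^1*37^2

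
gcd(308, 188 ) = 4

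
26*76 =1976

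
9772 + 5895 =15667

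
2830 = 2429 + 401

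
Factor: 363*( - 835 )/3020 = - 2^( - 2)*3^1*11^2*151^( - 1)*167^1 = - 60621/604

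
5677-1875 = 3802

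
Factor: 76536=2^3 * 3^2*1063^1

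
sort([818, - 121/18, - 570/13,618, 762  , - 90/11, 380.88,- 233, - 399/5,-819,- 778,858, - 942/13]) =[ - 819, - 778,-233, - 399/5, - 942/13, - 570/13, - 90/11,-121/18,380.88,618, 762,818,858] 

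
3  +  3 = 6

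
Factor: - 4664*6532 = -30465248=- 2^5*11^1*23^1*53^1*71^1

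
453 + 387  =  840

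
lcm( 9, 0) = 0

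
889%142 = 37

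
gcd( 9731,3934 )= 1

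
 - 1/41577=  - 1/41577 = - 0.00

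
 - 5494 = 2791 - 8285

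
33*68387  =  2256771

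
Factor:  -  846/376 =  - 9/4 = - 2^( - 2)*3^2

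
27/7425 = 1/275 = 0.00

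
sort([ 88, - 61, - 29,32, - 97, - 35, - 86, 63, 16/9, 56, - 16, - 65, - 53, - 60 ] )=[ - 97, - 86, - 65,  -  61, - 60, - 53, - 35, - 29, - 16,16/9, 32, 56, 63, 88]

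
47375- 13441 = 33934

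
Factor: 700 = 2^2*5^2*7^1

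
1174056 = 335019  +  839037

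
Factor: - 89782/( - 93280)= 2^ ( - 4 )*5^( - 1)*7^1*11^1=77/80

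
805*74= 59570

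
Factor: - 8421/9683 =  - 3^1 * 7^1 *23^( - 1) * 401^1*421^( - 1)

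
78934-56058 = 22876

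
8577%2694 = 495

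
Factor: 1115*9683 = 10796545 = 5^1*23^1*223^1*421^1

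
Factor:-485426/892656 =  - 2^( - 3 ) *3^(  -  2)*6199^(-1 )*242713^1 = - 242713/446328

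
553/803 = 553/803 = 0.69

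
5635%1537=1024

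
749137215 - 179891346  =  569245869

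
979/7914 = 979/7914 = 0.12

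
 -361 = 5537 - 5898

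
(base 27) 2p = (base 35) 29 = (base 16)4F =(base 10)79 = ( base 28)2N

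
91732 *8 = 733856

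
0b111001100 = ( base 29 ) fp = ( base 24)J4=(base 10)460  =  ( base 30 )fa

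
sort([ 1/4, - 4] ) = [ - 4, 1/4]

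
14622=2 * 7311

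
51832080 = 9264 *5595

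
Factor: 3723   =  3^1*17^1 * 73^1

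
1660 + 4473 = 6133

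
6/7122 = 1/1187 = 0.00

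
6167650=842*7325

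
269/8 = 33 + 5/8= 33.62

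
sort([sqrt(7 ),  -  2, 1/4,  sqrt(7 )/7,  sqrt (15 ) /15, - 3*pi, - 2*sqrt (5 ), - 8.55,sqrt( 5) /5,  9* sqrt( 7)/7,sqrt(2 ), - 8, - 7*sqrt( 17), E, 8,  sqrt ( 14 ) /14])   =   [ - 7*sqrt(17 ), - 3*pi, - 8.55, - 8, - 2*sqrt(5 ), - 2,1/4, sqrt(15) /15,sqrt(14)/14,sqrt( 7)/7,sqrt ( 5 ) /5, sqrt( 2),sqrt(7),  E,9*  sqrt(7 ) /7,8]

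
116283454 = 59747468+56535986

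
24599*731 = 17981869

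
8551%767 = 114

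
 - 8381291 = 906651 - 9287942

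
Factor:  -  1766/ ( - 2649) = 2/3 = 2^1 * 3^( - 1 )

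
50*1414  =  70700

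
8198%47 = 20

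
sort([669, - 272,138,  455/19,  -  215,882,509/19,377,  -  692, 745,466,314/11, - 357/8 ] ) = [ - 692, - 272, - 215, - 357/8, 455/19,509/19,314/11,  138,377, 466,669, 745 , 882 ]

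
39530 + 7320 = 46850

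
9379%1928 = 1667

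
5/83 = 5/83 = 0.06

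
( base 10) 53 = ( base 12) 45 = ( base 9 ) 58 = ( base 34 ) 1J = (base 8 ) 65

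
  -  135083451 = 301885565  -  436969016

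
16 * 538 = 8608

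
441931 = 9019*49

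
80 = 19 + 61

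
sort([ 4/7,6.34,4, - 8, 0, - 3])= [-8, - 3, 0,4/7, 4,6.34 ]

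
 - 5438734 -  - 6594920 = 1156186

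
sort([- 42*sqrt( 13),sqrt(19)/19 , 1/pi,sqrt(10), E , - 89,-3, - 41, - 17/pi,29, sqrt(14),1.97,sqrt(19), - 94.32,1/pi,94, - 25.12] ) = [ - 42 * sqrt(13 ),  -  94.32, - 89, - 41 , - 25.12, - 17/pi, -3,sqrt( 19)/19,1/pi  ,  1/pi,1.97,E,sqrt( 10),  sqrt( 14), sqrt(19),29, 94 ]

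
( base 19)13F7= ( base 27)B7Q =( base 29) 9MR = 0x202a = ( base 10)8234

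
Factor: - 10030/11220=-59/66=   - 2^(- 1)*3^( -1)*11^ ( - 1) * 59^1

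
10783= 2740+8043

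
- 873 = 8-881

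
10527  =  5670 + 4857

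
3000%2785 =215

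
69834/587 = 69834/587 = 118.97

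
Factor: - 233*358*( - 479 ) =2^1*179^1*233^1*479^1 =39955306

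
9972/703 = 9972/703 = 14.18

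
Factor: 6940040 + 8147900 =2^2*5^1*7^1*47^1 * 2293^1 = 15087940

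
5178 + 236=5414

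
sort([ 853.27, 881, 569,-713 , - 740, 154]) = [  -  740, - 713,  154, 569, 853.27, 881] 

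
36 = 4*9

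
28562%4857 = 4277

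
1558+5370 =6928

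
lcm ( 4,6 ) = 12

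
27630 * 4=110520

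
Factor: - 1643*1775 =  - 2916325 = -5^2*31^1 * 53^1*71^1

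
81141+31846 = 112987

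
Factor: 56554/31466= 28277/15733 = 15733^( - 1)*28277^1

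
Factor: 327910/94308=605/174 =2^( - 1 )*3^( - 1 )*5^1  *11^2*29^ ( - 1)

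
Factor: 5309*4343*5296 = 122109803152 =2^4*43^1*101^1 * 331^1*5309^1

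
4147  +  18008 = 22155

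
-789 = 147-936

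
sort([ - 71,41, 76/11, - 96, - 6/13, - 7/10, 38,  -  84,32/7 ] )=[ - 96, - 84, - 71 , - 7/10,  -  6/13,  32/7,76/11,38,41]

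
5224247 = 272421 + 4951826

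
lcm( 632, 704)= 55616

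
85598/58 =1475 + 24/29  =  1475.83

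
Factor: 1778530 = 2^1*5^1*13^1*13681^1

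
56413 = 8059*7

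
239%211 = 28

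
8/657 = 8/657= 0.01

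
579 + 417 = 996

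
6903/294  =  23+47/98 = 23.48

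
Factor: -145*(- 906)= 2^1 * 3^1*5^1*29^1*151^1 = 131370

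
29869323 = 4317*6919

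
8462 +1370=9832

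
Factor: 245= 5^1*7^2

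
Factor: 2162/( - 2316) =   -  2^( - 1) * 3^(-1) * 23^1*47^1 * 193^( - 1) = - 1081/1158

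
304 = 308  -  4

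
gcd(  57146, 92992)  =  2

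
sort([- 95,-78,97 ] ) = [-95, - 78, 97 ] 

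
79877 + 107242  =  187119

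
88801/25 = 88801/25 = 3552.04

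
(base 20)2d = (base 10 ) 53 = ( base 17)32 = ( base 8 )65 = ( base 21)2B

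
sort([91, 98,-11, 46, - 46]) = [-46, - 11, 46, 91, 98 ] 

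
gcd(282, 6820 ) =2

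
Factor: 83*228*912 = 17258688 = 2^6*3^2*19^2*83^1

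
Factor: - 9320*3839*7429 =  - 2^3*5^1*11^1 * 17^1*19^1 * 23^1*233^1*349^1 = - 265805756920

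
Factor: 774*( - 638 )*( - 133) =2^2*3^2*7^1*11^1*19^1*29^1*43^1=65676996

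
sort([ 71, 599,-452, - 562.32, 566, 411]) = [-562.32,  -  452, 71, 411, 566,599]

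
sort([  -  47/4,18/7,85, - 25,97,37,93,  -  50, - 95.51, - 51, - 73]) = [ - 95.51, - 73,-51 , -50,-25, - 47/4,18/7 , 37, 85, 93,97]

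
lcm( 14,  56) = 56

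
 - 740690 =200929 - 941619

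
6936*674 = 4674864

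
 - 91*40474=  - 3683134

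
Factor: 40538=2^1*20269^1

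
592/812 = 148/203 = 0.73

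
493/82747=493/82747 = 0.01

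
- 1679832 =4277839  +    -  5957671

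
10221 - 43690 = - 33469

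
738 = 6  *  123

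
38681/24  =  1611+17/24 = 1611.71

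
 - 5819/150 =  - 39 +31/150 = - 38.79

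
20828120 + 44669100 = 65497220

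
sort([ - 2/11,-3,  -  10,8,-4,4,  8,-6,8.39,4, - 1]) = [ - 10 ,  -  6 , - 4, - 3, - 1, - 2/11, 4, 4,8,  8,  8.39]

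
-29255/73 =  - 29255/73 = -400.75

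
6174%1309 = 938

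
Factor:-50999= - 13^1* 3923^1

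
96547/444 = 217  +  199/444 = 217.45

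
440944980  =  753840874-312895894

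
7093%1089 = 559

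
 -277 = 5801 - 6078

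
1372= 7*196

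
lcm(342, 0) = 0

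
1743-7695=-5952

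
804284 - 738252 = 66032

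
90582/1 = 90582 = 90582.00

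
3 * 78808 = 236424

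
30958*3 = 92874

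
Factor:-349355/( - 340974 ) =2^ (-1)*3^( - 2)  *  5^1 *19^( - 1 ) * 107^1* 653^1*997^( - 1 ) 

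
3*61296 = 183888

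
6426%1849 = 879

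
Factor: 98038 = 2^1*49019^1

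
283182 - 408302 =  - 125120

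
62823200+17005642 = 79828842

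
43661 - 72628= -28967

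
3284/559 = 3284/559 = 5.87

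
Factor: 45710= 2^1 * 5^1*7^1* 653^1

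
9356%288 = 140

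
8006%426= 338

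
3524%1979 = 1545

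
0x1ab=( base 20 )117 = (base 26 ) GB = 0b110101011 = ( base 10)427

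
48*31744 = 1523712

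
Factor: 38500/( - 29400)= - 2^(-1 )*3^(-1)*5^1*7^ (-1)*11^1 = - 55/42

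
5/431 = 5/431  =  0.01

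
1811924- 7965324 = - 6153400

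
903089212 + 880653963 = 1783743175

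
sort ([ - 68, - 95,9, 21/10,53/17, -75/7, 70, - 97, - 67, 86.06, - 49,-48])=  [ - 97, - 95, - 68, - 67, - 49,-48, - 75/7,21/10,  53/17,  9 , 70,86.06]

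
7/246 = 7/246 = 0.03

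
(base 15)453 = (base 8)1722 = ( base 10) 978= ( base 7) 2565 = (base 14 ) 4dc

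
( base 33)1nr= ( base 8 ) 3523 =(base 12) 1103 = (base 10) 1875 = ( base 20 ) 4df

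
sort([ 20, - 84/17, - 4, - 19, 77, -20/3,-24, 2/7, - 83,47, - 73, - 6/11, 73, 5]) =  [ - 83, - 73 ,  -  24,-19, - 20/3, - 84/17, - 4, - 6/11,  2/7, 5, 20, 47, 73,77] 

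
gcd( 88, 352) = 88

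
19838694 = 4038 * 4913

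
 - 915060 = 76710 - 991770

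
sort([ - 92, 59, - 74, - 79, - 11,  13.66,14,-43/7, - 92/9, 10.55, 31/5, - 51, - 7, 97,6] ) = [ - 92, - 79, - 74, - 51, - 11, - 92/9,-7, - 43/7, 6,  31/5, 10.55,13.66,14, 59, 97] 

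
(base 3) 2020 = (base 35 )1P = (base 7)114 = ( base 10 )60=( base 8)74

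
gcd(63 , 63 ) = 63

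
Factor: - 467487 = -3^2*127^1 * 409^1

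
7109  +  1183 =8292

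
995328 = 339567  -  - 655761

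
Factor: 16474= 2^1 * 8237^1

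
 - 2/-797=2/797 = 0.00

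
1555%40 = 35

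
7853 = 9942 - 2089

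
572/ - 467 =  - 2 + 362/467 =- 1.22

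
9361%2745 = 1126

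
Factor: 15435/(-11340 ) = -49/36 = -2^(-2)*3^(-2 ) * 7^2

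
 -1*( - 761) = 761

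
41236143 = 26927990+14308153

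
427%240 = 187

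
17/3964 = 17/3964 = 0.00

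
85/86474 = 85/86474 = 0.00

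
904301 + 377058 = 1281359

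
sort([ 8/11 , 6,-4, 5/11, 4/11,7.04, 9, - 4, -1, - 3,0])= [ - 4, - 4 ,  -  3, - 1,0, 4/11, 5/11,  8/11, 6 , 7.04,9]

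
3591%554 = 267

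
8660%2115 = 200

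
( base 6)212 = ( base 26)32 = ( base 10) 80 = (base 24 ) 38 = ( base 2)1010000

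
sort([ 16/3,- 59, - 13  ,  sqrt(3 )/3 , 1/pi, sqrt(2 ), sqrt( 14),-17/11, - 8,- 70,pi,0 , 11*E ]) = [ - 70, - 59, - 13, - 8,  -  17/11, 0,1/pi,sqrt ( 3)/3,sqrt( 2 ),pi, sqrt( 14 ),16/3,11 *E ]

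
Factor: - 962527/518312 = - 2^ ( - 3)*23^1*67^ ( - 1 )*967^ ( - 1 )*41849^1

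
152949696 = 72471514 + 80478182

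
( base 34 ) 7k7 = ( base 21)JJ1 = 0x224b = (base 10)8779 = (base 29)acl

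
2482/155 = 16+2/155 = 16.01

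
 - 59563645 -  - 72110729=12547084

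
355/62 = 5+45/62 = 5.73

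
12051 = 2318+9733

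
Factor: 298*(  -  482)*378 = -54294408 = - 2^3*3^3*7^1*149^1 * 241^1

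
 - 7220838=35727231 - 42948069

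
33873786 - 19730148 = 14143638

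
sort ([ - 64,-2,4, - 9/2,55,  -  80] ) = [ -80 , - 64, - 9/2 ,  -  2, 4,55]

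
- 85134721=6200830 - 91335551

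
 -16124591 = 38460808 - 54585399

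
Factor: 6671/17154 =2^(-1)*3^( - 2) * 7^1 = 7/18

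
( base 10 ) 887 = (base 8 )1567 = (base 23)1fd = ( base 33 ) QT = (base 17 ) 313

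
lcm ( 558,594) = 18414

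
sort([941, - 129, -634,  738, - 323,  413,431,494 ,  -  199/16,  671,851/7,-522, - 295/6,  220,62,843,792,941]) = [ - 634, - 522,  -  323, - 129, - 295/6, - 199/16 , 62, 851/7,220 , 413,431 , 494,671, 738,792,843, 941, 941] 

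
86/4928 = 43/2464 = 0.02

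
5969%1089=524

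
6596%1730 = 1406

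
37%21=16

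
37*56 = 2072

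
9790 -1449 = 8341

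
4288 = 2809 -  - 1479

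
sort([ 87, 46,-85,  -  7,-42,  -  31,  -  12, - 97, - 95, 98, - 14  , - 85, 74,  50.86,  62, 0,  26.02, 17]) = [-97, - 95, - 85,-85, - 42,  -  31,  -  14,  -  12, - 7, 0, 17,26.02, 46,50.86, 62, 74 , 87,  98] 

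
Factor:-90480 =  - 2^4*3^1*5^1*13^1*29^1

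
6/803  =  6/803 =0.01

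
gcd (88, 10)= 2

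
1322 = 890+432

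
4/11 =4/11= 0.36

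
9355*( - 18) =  - 168390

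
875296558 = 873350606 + 1945952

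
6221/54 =115  +  11/54 = 115.20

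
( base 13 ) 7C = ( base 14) 75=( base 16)67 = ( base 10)103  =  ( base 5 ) 403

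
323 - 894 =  - 571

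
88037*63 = 5546331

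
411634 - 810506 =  - 398872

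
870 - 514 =356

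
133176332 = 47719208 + 85457124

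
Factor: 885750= 2^1*3^1*5^3*1181^1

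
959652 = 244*3933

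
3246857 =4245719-998862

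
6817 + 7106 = 13923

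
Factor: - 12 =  - 2^2*3^1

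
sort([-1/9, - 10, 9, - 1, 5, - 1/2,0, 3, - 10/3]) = [ - 10, - 10/3, - 1,-1/2,-1/9,0,3 , 5, 9] 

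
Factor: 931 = 7^2*19^1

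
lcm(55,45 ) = 495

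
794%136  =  114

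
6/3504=1/584 = 0.00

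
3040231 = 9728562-6688331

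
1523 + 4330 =5853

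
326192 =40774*8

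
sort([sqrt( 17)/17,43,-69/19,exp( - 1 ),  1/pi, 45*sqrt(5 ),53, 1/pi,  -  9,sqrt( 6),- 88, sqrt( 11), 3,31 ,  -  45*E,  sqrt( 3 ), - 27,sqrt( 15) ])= [ - 45*E, - 88 ,-27, - 9, - 69/19,sqrt(17)/17,  1/pi, 1/pi, exp(- 1 ), sqrt( 3),sqrt( 6 ),3, sqrt( 11),sqrt( 15),31,43,  53,45*sqrt( 5 )] 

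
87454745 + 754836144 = 842290889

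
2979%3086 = 2979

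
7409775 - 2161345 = 5248430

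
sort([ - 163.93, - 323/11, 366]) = [ - 163.93, - 323/11, 366] 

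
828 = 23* 36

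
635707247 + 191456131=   827163378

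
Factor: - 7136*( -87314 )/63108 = 155768176/15777=   2^4*3^(-2)*149^1*223^1*293^1*1753^ ( - 1)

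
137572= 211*652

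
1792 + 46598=48390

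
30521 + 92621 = 123142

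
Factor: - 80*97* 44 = - 2^6*5^1*11^1*97^1 = - 341440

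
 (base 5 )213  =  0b111010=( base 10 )58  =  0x3a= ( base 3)2011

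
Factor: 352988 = 2^2*17^1*29^1*179^1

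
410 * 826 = 338660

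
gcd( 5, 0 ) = 5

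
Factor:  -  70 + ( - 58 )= -2^7 = -128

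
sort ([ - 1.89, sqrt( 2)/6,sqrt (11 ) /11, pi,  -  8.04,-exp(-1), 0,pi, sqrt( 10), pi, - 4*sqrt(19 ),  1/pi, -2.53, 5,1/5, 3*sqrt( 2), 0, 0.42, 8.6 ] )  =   [-4*sqrt( 19),-8.04, - 2.53,  -  1.89, - exp(  -  1 ),  0, 0, 1/5,  sqrt( 2)/6,sqrt (11 )/11, 1/pi, 0.42, pi, pi, pi , sqrt(10),  3*sqrt(2) , 5, 8.6]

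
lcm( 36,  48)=144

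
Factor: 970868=2^2*251^1*967^1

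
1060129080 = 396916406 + 663212674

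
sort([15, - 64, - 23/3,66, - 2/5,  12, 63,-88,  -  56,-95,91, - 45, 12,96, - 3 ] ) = [ - 95, - 88 ,- 64,-56, - 45, - 23/3,-3,- 2/5,12,12,15  ,  63,66, 91 , 96 ] 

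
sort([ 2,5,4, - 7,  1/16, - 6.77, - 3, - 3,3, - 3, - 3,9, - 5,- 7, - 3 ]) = [  -  7,- 7, -6.77, - 5,-3, - 3, -3, - 3,-3, 1/16, 2,  3,4, 5,9]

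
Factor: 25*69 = 3^1*5^2 * 23^1 = 1725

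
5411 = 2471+2940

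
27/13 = 27/13 = 2.08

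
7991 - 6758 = 1233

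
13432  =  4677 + 8755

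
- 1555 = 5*( - 311 )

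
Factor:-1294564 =-2^2*323641^1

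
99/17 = 5 + 14/17 = 5.82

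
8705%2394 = 1523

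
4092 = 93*44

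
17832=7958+9874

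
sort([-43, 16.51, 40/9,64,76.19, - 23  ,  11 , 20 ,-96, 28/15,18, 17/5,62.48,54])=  [-96,-43,-23,28/15,17/5, 40/9 , 11,16.51, 18, 20 , 54, 62.48,64, 76.19 ] 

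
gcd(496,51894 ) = 62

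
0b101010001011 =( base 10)2699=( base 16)a8b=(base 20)6EJ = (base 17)95D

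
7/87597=7/87597 = 0.00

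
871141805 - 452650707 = 418491098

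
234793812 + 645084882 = 879878694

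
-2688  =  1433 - 4121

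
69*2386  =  164634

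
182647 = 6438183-6255536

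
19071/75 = 6357/25 = 254.28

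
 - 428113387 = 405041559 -833154946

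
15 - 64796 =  - 64781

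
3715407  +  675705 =4391112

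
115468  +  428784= 544252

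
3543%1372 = 799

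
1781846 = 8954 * 199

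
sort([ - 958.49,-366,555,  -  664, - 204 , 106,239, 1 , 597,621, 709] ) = [ -958.49, - 664, - 366,  -  204,1,  106,239,555,597,621, 709 ] 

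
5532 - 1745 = 3787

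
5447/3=1815 + 2/3 = 1815.67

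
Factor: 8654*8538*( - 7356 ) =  - 2^4*3^2*613^1*1423^1*4327^1 = - 543519039312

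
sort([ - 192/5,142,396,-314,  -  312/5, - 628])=[ - 628, - 314,  -  312/5, - 192/5, 142, 396 ]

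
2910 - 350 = 2560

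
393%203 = 190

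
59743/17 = 3514 + 5/17 =3514.29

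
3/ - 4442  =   - 3/4442 = - 0.00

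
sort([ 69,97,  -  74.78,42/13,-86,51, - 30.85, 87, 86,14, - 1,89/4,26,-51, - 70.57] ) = [-86  ,  -  74.78, - 70.57 , - 51, - 30.85, -1, 42/13, 14,89/4, 26,51, 69,  86,  87, 97]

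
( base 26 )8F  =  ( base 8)337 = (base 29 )7k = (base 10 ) 223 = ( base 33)6P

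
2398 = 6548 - 4150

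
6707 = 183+6524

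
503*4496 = 2261488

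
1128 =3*376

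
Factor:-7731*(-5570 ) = 2^1*3^2*5^1*557^1*859^1 = 43061670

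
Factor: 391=17^1* 23^1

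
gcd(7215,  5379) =3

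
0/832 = 0 = 0.00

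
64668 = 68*951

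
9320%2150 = 720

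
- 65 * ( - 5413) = 351845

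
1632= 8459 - 6827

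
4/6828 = 1/1707 = 0.00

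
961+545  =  1506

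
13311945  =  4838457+8473488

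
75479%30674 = 14131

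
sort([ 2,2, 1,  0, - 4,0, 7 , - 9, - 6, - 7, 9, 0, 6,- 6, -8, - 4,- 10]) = [ - 10, - 9, - 8, - 7, - 6,-6  , - 4,  -  4, 0, 0, 0, 1, 2,  2, 6,7,  9 ] 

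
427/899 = 427/899 = 0.47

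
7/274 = 7/274=0.03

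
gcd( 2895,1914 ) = 3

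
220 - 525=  - 305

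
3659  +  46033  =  49692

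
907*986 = 894302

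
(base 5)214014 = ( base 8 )16330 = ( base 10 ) 7384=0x1cd8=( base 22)F5E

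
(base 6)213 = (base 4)1101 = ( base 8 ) 121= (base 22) 3F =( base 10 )81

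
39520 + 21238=60758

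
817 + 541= 1358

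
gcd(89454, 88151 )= 1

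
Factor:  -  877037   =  -7^1 * 349^1*  359^1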